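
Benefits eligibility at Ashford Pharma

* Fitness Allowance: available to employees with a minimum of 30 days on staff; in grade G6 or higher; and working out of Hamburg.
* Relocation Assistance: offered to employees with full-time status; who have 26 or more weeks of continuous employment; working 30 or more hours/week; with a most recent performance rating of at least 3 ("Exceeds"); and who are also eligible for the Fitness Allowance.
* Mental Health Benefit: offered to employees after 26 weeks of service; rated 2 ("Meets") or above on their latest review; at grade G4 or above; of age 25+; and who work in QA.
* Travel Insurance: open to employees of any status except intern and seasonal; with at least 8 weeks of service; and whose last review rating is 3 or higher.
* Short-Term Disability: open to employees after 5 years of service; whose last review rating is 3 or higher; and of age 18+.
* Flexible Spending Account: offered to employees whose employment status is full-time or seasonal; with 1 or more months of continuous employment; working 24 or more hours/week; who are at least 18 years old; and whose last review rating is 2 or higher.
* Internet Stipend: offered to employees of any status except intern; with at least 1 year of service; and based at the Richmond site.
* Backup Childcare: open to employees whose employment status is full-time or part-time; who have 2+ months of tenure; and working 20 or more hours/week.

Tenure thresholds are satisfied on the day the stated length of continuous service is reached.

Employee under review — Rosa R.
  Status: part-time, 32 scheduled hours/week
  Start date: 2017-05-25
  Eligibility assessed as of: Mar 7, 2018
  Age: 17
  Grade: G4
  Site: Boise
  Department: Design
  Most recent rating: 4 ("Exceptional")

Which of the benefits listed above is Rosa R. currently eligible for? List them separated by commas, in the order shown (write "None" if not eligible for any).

Service from 2017-05-25 to Mar 7, 2018: 286 days.
Fitness Allowance — service 286 days ≥ 30 days ✓; grade G4 < G6 ✗ → not eligible.
Relocation Assistance — status part-time ✗ (requires full-time) → not eligible.
Mental Health Benefit — service 286 days ≥ 26 weeks (≈182 days) ✓; rating 4 ≥ 2 ✓; grade G4 ≥ G4 ✓; age 17 < 25 ✗ → not eligible.
Travel Insurance — status part-time ✓ (not excluded); service 286 days ≥ 8 weeks (≈56 days) ✓; rating 4 ≥ 3 ✓ → eligible.
Short-Term Disability — service 286 days < 5 years (≈1825 days) ✗ → not eligible.
Flexible Spending Account — status part-time ✗ (requires full-time or seasonal) → not eligible.
Internet Stipend — status part-time ✓ (not excluded); service 286 days < 1 year (≈365 days) ✗ → not eligible.
Backup Childcare — status part-time ✓; service 286 days ≥ 2 months (≈60 days) ✓; 32 hrs/wk ≥ 20 ✓ → eligible.

Travel Insurance, Backup Childcare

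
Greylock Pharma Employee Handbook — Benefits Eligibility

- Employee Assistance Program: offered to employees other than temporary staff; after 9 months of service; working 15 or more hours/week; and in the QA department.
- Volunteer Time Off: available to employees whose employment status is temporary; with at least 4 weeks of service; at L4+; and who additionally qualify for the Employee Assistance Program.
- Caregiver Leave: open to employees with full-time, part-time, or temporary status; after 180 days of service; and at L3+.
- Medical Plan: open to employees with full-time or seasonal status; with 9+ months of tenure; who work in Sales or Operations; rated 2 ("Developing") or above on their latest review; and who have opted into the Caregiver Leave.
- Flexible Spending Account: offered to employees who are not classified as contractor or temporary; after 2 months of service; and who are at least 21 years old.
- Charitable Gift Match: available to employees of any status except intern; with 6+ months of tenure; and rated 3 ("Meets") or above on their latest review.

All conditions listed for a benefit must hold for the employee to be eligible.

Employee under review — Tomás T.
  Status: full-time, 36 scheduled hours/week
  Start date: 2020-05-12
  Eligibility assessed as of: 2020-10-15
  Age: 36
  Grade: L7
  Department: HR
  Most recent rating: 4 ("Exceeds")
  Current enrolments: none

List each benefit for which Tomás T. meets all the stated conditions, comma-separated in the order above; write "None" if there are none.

Service from 2020-05-12 to 2020-10-15: 156 days.
Employee Assistance Program — status full-time ✓ (not excluded); service 156 days < 9 months (≈270 days) ✗ → not eligible.
Volunteer Time Off — status full-time ✗ (requires temporary) → not eligible.
Caregiver Leave — status full-time ✓; service 156 days < 180 days ✗ → not eligible.
Medical Plan — status full-time ✓; service 156 days < 9 months (≈270 days) ✗ → not eligible.
Flexible Spending Account — status full-time ✓ (not excluded); service 156 days ≥ 2 months (≈60 days) ✓; age 36 ≥ 21 ✓ → eligible.
Charitable Gift Match — status full-time ✓ (not excluded); service 156 days < 6 months (≈180 days) ✗ → not eligible.

Flexible Spending Account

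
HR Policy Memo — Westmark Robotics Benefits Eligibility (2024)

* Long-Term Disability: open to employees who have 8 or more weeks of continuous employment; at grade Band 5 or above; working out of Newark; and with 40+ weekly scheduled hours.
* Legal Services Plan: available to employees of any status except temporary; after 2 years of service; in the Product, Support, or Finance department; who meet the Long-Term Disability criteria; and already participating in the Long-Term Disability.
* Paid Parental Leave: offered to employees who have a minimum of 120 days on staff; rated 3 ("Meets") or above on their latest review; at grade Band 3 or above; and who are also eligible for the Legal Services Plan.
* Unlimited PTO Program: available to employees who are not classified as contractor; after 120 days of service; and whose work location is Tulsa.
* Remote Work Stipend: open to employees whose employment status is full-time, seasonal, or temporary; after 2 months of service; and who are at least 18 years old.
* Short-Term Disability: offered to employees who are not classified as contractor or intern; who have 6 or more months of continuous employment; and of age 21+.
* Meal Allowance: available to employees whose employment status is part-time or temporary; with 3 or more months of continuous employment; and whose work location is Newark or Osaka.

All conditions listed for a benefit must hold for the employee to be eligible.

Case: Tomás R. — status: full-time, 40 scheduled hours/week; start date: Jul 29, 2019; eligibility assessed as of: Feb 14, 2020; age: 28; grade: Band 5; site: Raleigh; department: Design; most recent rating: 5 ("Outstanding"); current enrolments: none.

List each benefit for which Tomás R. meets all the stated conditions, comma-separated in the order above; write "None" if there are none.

Service from Jul 29, 2019 to Feb 14, 2020: 200 days.
Long-Term Disability — service 200 days ≥ 8 weeks (≈56 days) ✓; grade Band 5 ≥ Band 5 ✓; site Raleigh ✗ (not Newark) → not eligible.
Legal Services Plan — status full-time ✓ (not excluded); service 200 days < 2 years (≈730 days) ✗ → not eligible.
Paid Parental Leave — service 200 days ≥ 120 days ✓; rating 5 ≥ 3 ✓; grade Band 5 ≥ Band 3 ✓; not eligible for Legal Services Plan ✗ → not eligible.
Unlimited PTO Program — status full-time ✓ (not excluded); service 200 days ≥ 120 days ✓; site Raleigh ✗ (not Tulsa) → not eligible.
Remote Work Stipend — status full-time ✓; service 200 days ≥ 2 months (≈60 days) ✓; age 28 ≥ 18 ✓ → eligible.
Short-Term Disability — status full-time ✓ (not excluded); service 200 days ≥ 6 months (≈180 days) ✓; age 28 ≥ 21 ✓ → eligible.
Meal Allowance — status full-time ✗ (requires part-time or temporary) → not eligible.

Remote Work Stipend, Short-Term Disability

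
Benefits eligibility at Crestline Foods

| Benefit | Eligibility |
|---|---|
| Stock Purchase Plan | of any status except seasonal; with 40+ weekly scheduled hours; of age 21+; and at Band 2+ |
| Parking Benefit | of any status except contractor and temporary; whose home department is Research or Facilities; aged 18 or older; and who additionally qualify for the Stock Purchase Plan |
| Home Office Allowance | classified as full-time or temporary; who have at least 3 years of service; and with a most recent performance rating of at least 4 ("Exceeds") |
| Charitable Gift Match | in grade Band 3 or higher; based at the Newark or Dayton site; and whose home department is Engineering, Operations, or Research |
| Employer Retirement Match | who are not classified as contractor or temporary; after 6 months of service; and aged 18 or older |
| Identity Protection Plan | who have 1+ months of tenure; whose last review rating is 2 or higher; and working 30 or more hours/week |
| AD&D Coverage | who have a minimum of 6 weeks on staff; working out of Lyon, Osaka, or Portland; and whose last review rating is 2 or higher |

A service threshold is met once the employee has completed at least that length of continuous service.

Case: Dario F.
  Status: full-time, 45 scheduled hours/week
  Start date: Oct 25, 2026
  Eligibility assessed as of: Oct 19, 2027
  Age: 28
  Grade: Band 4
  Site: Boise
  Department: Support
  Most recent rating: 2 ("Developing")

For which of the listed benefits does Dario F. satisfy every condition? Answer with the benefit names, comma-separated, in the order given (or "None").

Service from Oct 25, 2026 to Oct 19, 2027: 359 days.
Stock Purchase Plan — status full-time ✓ (not excluded); 45 hrs/wk ≥ 40 ✓; age 28 ≥ 21 ✓; grade Band 4 ≥ Band 2 ✓ → eligible.
Parking Benefit — status full-time ✓ (not excluded); dept Support ✗ → not eligible.
Home Office Allowance — status full-time ✓; service 359 days < 3 years (≈1095 days) ✗ → not eligible.
Charitable Gift Match — grade Band 4 ≥ Band 3 ✓; site Boise ✗ (not Newark or Dayton) → not eligible.
Employer Retirement Match — status full-time ✓ (not excluded); service 359 days ≥ 6 months (≈180 days) ✓; age 28 ≥ 18 ✓ → eligible.
Identity Protection Plan — service 359 days ≥ 1 month (≈30 days) ✓; rating 2 ≥ 2 ✓; 45 hrs/wk ≥ 30 ✓ → eligible.
AD&D Coverage — service 359 days ≥ 6 weeks (≈42 days) ✓; site Boise ✗ (not Lyon, Osaka, or Portland) → not eligible.

Stock Purchase Plan, Employer Retirement Match, Identity Protection Plan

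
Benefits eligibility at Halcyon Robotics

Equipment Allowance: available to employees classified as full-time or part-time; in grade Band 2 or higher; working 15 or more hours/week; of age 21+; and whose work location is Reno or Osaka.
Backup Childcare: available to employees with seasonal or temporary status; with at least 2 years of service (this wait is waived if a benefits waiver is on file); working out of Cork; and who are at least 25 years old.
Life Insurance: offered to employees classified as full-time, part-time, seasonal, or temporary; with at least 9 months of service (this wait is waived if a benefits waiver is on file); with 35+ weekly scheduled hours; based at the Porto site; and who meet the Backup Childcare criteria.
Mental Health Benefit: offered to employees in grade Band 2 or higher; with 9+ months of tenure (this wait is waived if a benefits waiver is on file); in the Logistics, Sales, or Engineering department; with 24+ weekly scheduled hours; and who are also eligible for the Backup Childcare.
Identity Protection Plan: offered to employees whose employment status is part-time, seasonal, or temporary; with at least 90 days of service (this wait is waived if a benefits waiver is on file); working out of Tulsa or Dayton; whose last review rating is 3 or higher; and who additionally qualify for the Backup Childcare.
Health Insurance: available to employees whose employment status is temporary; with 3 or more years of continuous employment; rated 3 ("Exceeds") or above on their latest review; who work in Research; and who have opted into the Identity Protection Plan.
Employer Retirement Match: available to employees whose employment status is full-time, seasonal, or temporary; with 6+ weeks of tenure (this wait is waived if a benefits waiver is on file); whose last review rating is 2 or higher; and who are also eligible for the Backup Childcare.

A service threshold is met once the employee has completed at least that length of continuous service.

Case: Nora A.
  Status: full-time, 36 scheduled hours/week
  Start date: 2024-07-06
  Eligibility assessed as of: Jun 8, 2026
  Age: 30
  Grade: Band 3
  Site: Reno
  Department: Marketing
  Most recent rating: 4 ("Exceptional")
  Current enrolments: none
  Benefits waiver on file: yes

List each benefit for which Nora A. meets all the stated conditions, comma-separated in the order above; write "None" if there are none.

Equipment Allowance

Service from 2024-07-06 to Jun 8, 2026: 702 days.
Equipment Allowance — status full-time ✓; grade Band 3 ≥ Band 2 ✓; 36 hrs/wk ≥ 15 ✓; age 30 ≥ 21 ✓; site Reno ✓ → eligible.
Backup Childcare — status full-time ✗ (requires seasonal or temporary) → not eligible.
Life Insurance — status full-time ✓; benefits waiver on file ✓; 36 hrs/wk ≥ 35 ✓; site Reno ✗ (not Porto) → not eligible.
Mental Health Benefit — grade Band 3 ≥ Band 2 ✓; benefits waiver on file ✓; dept Marketing ✗ → not eligible.
Identity Protection Plan — status full-time ✗ (requires part-time, seasonal, or temporary) → not eligible.
Health Insurance — status full-time ✗ (requires temporary) → not eligible.
Employer Retirement Match — status full-time ✓; benefits waiver on file ✓; rating 4 ≥ 2 ✓; not eligible for Backup Childcare ✗ → not eligible.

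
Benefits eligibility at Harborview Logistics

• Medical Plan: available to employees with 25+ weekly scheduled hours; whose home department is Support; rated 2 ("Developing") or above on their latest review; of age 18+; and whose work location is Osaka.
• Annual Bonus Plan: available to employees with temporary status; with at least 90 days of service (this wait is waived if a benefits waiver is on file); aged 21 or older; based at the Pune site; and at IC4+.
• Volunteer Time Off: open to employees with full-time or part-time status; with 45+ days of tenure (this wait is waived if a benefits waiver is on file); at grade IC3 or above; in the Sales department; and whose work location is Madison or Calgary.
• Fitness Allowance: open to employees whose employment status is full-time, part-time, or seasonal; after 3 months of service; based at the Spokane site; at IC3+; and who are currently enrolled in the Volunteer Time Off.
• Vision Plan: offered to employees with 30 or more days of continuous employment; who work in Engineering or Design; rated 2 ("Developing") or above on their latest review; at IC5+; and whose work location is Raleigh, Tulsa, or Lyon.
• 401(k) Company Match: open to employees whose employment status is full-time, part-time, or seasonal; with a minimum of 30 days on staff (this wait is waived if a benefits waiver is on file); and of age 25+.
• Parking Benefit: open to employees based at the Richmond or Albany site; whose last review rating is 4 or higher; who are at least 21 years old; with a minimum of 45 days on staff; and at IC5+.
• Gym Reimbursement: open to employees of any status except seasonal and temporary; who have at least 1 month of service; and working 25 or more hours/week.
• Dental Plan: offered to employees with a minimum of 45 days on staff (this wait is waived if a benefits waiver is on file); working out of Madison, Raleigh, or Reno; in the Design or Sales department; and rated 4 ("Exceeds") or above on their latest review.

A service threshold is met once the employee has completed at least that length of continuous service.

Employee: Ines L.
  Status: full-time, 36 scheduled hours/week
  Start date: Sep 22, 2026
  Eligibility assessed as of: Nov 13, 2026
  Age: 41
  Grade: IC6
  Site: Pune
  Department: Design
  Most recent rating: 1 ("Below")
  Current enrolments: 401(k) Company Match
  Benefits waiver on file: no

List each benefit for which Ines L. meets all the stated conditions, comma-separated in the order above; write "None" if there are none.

Service from Sep 22, 2026 to Nov 13, 2026: 52 days.
Medical Plan — 36 hrs/wk ≥ 25 ✓; dept Design ✗ → not eligible.
Annual Bonus Plan — status full-time ✗ (requires temporary) → not eligible.
Volunteer Time Off — status full-time ✓; no waiver, service 52 days ≥ 45 days ✓; grade IC6 ≥ IC3 ✓; dept Design ✗ → not eligible.
Fitness Allowance — status full-time ✓; service 52 days < 3 months (≈90 days) ✗ → not eligible.
Vision Plan — service 52 days ≥ 30 days ✓; dept Design ✓; rating 1 < 2 ✗ → not eligible.
401(k) Company Match — status full-time ✓; no waiver, service 52 days ≥ 30 days ✓; age 41 ≥ 25 ✓ → eligible.
Parking Benefit — site Pune ✗ (not Richmond or Albany) → not eligible.
Gym Reimbursement — status full-time ✓ (not excluded); service 52 days ≥ 1 month (≈30 days) ✓; 36 hrs/wk ≥ 25 ✓ → eligible.
Dental Plan — no waiver, service 52 days ≥ 45 days ✓; site Pune ✗ (not Madison, Raleigh, or Reno) → not eligible.

401(k) Company Match, Gym Reimbursement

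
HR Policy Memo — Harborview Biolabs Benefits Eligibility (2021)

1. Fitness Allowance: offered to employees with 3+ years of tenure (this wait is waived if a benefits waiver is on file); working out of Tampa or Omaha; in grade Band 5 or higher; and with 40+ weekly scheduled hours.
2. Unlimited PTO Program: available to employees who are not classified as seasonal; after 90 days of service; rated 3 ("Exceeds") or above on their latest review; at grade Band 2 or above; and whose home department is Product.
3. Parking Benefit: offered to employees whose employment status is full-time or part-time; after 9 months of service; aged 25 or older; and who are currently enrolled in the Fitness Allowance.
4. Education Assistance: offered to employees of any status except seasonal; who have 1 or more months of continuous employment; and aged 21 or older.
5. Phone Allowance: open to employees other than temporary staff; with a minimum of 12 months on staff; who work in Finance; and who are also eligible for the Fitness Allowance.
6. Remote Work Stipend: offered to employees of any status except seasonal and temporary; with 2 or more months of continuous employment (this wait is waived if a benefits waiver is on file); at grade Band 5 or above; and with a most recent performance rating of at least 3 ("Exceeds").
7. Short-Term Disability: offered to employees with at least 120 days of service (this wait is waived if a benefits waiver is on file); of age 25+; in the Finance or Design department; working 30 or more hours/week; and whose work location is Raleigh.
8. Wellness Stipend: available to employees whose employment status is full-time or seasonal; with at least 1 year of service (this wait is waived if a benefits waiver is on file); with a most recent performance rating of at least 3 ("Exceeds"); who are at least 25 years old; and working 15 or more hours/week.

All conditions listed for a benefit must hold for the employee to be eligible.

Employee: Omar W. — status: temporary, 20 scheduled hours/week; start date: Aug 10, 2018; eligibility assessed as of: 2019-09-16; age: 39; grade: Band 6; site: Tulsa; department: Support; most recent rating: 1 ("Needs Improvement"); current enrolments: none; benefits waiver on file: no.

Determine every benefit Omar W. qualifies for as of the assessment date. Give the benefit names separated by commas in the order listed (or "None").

Education Assistance

Service from Aug 10, 2018 to 2019-09-16: 402 days.
Fitness Allowance — no waiver, service 402 days < 3 years (≈1095 days) ✗ → not eligible.
Unlimited PTO Program — status temporary ✓ (not excluded); service 402 days ≥ 90 days ✓; rating 1 < 3 ✗ → not eligible.
Parking Benefit — status temporary ✗ (requires full-time or part-time) → not eligible.
Education Assistance — status temporary ✓ (not excluded); service 402 days ≥ 1 month (≈30 days) ✓; age 39 ≥ 21 ✓ → eligible.
Phone Allowance — status temporary ✗ (excluded) → not eligible.
Remote Work Stipend — status temporary ✗ (excluded) → not eligible.
Short-Term Disability — no waiver, service 402 days ≥ 120 days ✓; age 39 ≥ 25 ✓; dept Support ✗ → not eligible.
Wellness Stipend — status temporary ✗ (requires full-time or seasonal) → not eligible.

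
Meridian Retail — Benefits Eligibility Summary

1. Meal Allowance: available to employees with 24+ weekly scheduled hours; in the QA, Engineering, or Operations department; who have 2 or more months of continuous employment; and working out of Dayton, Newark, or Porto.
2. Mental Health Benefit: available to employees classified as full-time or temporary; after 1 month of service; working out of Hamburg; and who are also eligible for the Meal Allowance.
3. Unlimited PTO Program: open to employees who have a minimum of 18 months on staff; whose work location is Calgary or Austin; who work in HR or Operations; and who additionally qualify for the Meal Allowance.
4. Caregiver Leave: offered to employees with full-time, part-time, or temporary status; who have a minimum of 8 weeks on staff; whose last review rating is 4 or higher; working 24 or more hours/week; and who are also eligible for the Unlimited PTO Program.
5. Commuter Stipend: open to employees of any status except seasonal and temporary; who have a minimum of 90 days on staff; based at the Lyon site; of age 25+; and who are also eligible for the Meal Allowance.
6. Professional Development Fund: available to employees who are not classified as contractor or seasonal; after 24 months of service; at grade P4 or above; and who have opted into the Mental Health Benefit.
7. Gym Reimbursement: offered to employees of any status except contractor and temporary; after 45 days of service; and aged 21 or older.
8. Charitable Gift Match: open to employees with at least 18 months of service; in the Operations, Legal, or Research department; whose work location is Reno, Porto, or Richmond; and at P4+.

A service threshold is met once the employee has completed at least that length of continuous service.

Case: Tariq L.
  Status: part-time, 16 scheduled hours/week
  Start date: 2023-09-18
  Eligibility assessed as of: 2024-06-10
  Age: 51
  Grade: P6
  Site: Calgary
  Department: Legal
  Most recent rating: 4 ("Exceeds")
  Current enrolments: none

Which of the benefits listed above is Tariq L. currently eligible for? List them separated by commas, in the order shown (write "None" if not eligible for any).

Gym Reimbursement

Service from 2023-09-18 to 2024-06-10: 266 days.
Meal Allowance — 16 hrs/wk < 24 ✗ → not eligible.
Mental Health Benefit — status part-time ✗ (requires full-time or temporary) → not eligible.
Unlimited PTO Program — service 266 days < 18 months (≈540 days) ✗ → not eligible.
Caregiver Leave — status part-time ✓; service 266 days ≥ 8 weeks (≈56 days) ✓; rating 4 ≥ 4 ✓; 16 hrs/wk < 24 ✗ → not eligible.
Commuter Stipend — status part-time ✓ (not excluded); service 266 days ≥ 90 days ✓; site Calgary ✗ (not Lyon) → not eligible.
Professional Development Fund — status part-time ✓ (not excluded); service 266 days < 24 months (≈720 days) ✗ → not eligible.
Gym Reimbursement — status part-time ✓ (not excluded); service 266 days ≥ 45 days ✓; age 51 ≥ 21 ✓ → eligible.
Charitable Gift Match — service 266 days < 18 months (≈540 days) ✗ → not eligible.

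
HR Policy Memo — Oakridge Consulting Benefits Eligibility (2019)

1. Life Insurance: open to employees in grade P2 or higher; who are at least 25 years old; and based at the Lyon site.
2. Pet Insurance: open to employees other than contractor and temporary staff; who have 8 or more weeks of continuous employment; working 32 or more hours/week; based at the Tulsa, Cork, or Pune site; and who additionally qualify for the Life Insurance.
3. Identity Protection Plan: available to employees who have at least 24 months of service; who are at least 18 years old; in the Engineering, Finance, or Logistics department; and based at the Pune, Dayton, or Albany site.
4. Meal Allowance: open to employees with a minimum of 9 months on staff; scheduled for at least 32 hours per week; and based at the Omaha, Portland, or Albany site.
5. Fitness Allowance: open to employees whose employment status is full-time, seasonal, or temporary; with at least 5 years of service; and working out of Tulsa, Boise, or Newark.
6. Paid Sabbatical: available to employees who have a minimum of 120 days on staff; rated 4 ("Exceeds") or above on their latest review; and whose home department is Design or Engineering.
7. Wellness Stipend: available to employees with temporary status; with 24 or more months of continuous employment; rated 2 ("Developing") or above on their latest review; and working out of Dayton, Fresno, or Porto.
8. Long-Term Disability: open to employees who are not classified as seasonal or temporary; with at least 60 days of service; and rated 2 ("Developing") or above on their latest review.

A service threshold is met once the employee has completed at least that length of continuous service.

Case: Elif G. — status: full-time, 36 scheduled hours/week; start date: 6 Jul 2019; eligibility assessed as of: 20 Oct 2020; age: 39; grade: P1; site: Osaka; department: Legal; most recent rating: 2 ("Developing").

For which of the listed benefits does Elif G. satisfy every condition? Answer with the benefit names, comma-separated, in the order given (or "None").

Service from 6 Jul 2019 to 20 Oct 2020: 472 days.
Life Insurance — grade P1 < P2 ✗ → not eligible.
Pet Insurance — status full-time ✓ (not excluded); service 472 days ≥ 8 weeks (≈56 days) ✓; 36 hrs/wk ≥ 32 ✓; site Osaka ✗ (not Tulsa, Cork, or Pune) → not eligible.
Identity Protection Plan — service 472 days < 24 months (≈720 days) ✗ → not eligible.
Meal Allowance — service 472 days ≥ 9 months (≈270 days) ✓; 36 hrs/wk ≥ 32 ✓; site Osaka ✗ (not Omaha, Portland, or Albany) → not eligible.
Fitness Allowance — status full-time ✓; service 472 days < 5 years (≈1825 days) ✗ → not eligible.
Paid Sabbatical — service 472 days ≥ 120 days ✓; rating 2 < 4 ✗ → not eligible.
Wellness Stipend — status full-time ✗ (requires temporary) → not eligible.
Long-Term Disability — status full-time ✓ (not excluded); service 472 days ≥ 60 days ✓; rating 2 ≥ 2 ✓ → eligible.

Long-Term Disability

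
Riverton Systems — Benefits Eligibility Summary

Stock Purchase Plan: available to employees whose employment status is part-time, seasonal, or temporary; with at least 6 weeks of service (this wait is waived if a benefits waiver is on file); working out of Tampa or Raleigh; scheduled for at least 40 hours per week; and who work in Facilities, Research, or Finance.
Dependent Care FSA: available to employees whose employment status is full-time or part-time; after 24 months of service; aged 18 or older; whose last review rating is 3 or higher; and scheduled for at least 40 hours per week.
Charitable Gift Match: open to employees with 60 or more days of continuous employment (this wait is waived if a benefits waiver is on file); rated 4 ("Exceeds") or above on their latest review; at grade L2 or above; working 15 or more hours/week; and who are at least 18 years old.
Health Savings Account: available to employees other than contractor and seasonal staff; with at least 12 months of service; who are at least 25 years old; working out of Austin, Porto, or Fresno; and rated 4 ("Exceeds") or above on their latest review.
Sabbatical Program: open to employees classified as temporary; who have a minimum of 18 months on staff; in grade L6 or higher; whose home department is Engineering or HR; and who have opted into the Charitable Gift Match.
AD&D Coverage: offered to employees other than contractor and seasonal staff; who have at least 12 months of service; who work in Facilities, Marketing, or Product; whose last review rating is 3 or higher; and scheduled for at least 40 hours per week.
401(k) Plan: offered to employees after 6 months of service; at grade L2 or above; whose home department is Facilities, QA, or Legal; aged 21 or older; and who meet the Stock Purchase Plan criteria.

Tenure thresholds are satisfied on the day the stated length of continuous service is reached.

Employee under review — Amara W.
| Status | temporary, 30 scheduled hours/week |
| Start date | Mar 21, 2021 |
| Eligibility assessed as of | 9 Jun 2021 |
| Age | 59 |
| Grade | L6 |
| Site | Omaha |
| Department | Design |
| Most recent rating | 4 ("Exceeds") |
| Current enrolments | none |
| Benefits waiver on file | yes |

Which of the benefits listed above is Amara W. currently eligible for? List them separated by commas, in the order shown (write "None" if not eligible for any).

Charitable Gift Match

Service from Mar 21, 2021 to 9 Jun 2021: 80 days.
Stock Purchase Plan — status temporary ✓; benefits waiver on file ✓; site Omaha ✗ (not Tampa or Raleigh) → not eligible.
Dependent Care FSA — status temporary ✗ (requires full-time or part-time) → not eligible.
Charitable Gift Match — benefits waiver on file ✓; rating 4 ≥ 4 ✓; grade L6 ≥ L2 ✓; 30 hrs/wk ≥ 15 ✓; age 59 ≥ 18 ✓ → eligible.
Health Savings Account — status temporary ✓ (not excluded); service 80 days < 12 months (≈360 days) ✗ → not eligible.
Sabbatical Program — status temporary ✓; service 80 days < 18 months (≈540 days) ✗ → not eligible.
AD&D Coverage — status temporary ✓ (not excluded); service 80 days < 12 months (≈360 days) ✗ → not eligible.
401(k) Plan — service 80 days < 6 months (≈180 days) ✗ → not eligible.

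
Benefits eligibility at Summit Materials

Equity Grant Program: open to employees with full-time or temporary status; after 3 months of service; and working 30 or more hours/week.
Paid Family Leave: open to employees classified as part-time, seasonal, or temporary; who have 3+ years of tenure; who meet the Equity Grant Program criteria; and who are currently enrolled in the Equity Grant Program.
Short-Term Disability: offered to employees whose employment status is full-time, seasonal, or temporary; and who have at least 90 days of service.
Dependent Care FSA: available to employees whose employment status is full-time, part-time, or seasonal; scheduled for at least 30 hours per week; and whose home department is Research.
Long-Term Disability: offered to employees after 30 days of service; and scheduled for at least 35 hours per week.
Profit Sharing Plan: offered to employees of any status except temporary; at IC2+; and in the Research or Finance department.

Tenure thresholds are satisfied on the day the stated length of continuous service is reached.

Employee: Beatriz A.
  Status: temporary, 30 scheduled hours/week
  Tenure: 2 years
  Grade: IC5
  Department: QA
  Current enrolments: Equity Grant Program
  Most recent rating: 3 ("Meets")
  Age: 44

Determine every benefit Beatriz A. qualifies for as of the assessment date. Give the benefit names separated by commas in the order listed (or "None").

Equity Grant Program, Short-Term Disability

Equity Grant Program — status temporary ✓; service 2 years ≥ 3 months (≈90 days) ✓; 30 hrs/wk ≥ 30 ✓ → eligible.
Paid Family Leave — status temporary ✓; service 2 years < 3 years ✗ → not eligible.
Short-Term Disability — status temporary ✓; service 2 years ≥ 90 days ✓ → eligible.
Dependent Care FSA — status temporary ✗ (requires full-time, part-time, or seasonal) → not eligible.
Long-Term Disability — service 2 years ≥ 30 days ✓; 30 hrs/wk < 35 ✗ → not eligible.
Profit Sharing Plan — status temporary ✗ (excluded) → not eligible.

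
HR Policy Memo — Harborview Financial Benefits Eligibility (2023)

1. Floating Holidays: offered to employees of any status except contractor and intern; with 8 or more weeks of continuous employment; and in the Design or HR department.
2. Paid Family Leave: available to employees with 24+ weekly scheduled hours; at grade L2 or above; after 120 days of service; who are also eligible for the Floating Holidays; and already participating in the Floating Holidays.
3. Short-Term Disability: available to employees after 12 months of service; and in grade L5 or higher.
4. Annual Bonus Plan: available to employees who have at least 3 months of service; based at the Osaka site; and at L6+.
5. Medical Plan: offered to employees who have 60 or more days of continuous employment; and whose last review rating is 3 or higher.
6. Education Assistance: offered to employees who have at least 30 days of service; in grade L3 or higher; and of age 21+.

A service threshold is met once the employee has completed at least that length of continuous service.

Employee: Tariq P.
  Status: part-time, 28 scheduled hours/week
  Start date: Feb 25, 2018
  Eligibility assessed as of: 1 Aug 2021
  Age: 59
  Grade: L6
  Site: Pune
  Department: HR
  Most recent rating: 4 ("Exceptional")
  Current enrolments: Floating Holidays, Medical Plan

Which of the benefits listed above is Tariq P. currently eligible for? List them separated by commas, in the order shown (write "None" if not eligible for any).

Floating Holidays, Paid Family Leave, Short-Term Disability, Medical Plan, Education Assistance

Service from Feb 25, 2018 to 1 Aug 2021: 1253 days.
Floating Holidays — status part-time ✓ (not excluded); service 1253 days ≥ 8 weeks (≈56 days) ✓; dept HR ✓ → eligible.
Paid Family Leave — 28 hrs/wk ≥ 24 ✓; grade L6 ≥ L2 ✓; service 1253 days ≥ 120 days ✓; eligible for Floating Holidays ✓; enrolled in Floating Holidays ✓ → eligible.
Short-Term Disability — service 1253 days ≥ 12 months (≈360 days) ✓; grade L6 ≥ L5 ✓ → eligible.
Annual Bonus Plan — service 1253 days ≥ 3 months (≈90 days) ✓; site Pune ✗ (not Osaka) → not eligible.
Medical Plan — service 1253 days ≥ 60 days ✓; rating 4 ≥ 3 ✓ → eligible.
Education Assistance — service 1253 days ≥ 30 days ✓; grade L6 ≥ L3 ✓; age 59 ≥ 21 ✓ → eligible.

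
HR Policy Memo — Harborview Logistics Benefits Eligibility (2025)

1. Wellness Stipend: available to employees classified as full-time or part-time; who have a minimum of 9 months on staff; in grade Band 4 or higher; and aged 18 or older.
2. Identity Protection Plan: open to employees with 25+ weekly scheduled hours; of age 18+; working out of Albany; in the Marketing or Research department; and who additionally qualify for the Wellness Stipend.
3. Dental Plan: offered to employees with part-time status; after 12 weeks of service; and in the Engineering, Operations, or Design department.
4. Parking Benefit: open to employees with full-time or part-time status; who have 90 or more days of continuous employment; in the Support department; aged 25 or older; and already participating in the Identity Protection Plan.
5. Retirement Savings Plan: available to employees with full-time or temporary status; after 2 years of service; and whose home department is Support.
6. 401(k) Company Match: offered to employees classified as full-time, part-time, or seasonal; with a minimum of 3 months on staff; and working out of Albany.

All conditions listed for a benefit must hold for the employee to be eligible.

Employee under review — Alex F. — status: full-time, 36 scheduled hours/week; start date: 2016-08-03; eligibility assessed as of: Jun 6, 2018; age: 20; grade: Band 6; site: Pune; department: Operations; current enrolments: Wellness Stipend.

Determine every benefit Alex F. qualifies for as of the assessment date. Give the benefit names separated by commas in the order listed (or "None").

Wellness Stipend

Service from 2016-08-03 to Jun 6, 2018: 672 days.
Wellness Stipend — status full-time ✓; service 672 days ≥ 9 months (≈270 days) ✓; grade Band 6 ≥ Band 4 ✓; age 20 ≥ 18 ✓ → eligible.
Identity Protection Plan — 36 hrs/wk ≥ 25 ✓; age 20 ≥ 18 ✓; site Pune ✗ (not Albany) → not eligible.
Dental Plan — status full-time ✗ (requires part-time) → not eligible.
Parking Benefit — status full-time ✓; service 672 days ≥ 90 days ✓; dept Operations ✗ → not eligible.
Retirement Savings Plan — status full-time ✓; service 672 days < 2 years (≈730 days) ✗ → not eligible.
401(k) Company Match — status full-time ✓; service 672 days ≥ 3 months (≈90 days) ✓; site Pune ✗ (not Albany) → not eligible.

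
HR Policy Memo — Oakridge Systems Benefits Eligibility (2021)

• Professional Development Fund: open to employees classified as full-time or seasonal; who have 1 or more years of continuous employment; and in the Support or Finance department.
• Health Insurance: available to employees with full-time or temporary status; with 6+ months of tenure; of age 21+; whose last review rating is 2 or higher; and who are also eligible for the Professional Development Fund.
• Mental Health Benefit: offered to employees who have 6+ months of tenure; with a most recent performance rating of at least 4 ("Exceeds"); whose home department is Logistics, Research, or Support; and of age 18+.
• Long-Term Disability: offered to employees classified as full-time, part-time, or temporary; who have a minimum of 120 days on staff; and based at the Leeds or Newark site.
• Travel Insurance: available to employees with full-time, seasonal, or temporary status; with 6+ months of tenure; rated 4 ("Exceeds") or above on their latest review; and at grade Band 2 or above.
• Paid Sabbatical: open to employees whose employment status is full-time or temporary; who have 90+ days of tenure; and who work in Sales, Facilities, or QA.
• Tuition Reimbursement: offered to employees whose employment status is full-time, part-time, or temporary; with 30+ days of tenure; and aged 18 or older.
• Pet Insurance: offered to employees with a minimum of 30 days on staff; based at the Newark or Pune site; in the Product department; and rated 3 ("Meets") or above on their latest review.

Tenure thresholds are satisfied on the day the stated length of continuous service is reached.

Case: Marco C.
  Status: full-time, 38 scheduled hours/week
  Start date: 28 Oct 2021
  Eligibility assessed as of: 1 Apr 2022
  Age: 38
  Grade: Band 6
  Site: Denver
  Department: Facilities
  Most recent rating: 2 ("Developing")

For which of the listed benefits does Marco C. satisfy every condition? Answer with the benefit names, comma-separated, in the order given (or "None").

Paid Sabbatical, Tuition Reimbursement

Service from 28 Oct 2021 to 1 Apr 2022: 155 days.
Professional Development Fund — status full-time ✓; service 155 days < 1 year (≈365 days) ✗ → not eligible.
Health Insurance — status full-time ✓; service 155 days < 6 months (≈180 days) ✗ → not eligible.
Mental Health Benefit — service 155 days < 6 months (≈180 days) ✗ → not eligible.
Long-Term Disability — status full-time ✓; service 155 days ≥ 120 days ✓; site Denver ✗ (not Leeds or Newark) → not eligible.
Travel Insurance — status full-time ✓; service 155 days < 6 months (≈180 days) ✗ → not eligible.
Paid Sabbatical — status full-time ✓; service 155 days ≥ 90 days ✓; dept Facilities ✓ → eligible.
Tuition Reimbursement — status full-time ✓; service 155 days ≥ 30 days ✓; age 38 ≥ 18 ✓ → eligible.
Pet Insurance — service 155 days ≥ 30 days ✓; site Denver ✗ (not Newark or Pune) → not eligible.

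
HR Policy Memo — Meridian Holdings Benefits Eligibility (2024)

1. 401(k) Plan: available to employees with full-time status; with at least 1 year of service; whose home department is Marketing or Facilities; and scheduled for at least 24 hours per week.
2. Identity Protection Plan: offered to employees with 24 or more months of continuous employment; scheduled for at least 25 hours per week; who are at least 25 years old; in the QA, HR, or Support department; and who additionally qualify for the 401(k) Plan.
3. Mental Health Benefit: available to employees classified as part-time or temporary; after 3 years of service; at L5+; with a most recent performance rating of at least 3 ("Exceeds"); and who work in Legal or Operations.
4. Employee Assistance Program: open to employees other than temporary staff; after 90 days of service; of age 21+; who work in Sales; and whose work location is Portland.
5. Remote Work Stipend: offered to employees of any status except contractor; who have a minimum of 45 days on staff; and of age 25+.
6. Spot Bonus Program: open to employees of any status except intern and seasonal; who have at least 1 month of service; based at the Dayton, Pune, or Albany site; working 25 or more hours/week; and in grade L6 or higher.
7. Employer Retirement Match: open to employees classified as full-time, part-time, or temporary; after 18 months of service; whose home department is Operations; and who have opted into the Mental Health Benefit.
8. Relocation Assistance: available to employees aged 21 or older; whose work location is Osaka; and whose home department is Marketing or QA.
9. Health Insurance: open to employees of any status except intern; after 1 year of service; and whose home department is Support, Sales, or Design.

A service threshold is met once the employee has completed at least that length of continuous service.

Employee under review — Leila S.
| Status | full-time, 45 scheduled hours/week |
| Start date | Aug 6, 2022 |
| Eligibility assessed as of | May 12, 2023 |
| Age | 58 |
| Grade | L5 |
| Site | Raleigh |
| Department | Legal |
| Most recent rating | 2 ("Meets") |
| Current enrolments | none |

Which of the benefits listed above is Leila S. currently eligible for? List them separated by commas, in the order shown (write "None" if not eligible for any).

Service from Aug 6, 2022 to May 12, 2023: 279 days.
401(k) Plan — status full-time ✓; service 279 days < 1 year (≈365 days) ✗ → not eligible.
Identity Protection Plan — service 279 days < 24 months (≈720 days) ✗ → not eligible.
Mental Health Benefit — status full-time ✗ (requires part-time or temporary) → not eligible.
Employee Assistance Program — status full-time ✓ (not excluded); service 279 days ≥ 90 days ✓; age 58 ≥ 21 ✓; dept Legal ✗ → not eligible.
Remote Work Stipend — status full-time ✓ (not excluded); service 279 days ≥ 45 days ✓; age 58 ≥ 25 ✓ → eligible.
Spot Bonus Program — status full-time ✓ (not excluded); service 279 days ≥ 1 month (≈30 days) ✓; site Raleigh ✗ (not Dayton, Pune, or Albany) → not eligible.
Employer Retirement Match — status full-time ✓; service 279 days < 18 months (≈540 days) ✗ → not eligible.
Relocation Assistance — age 58 ≥ 21 ✓; site Raleigh ✗ (not Osaka) → not eligible.
Health Insurance — status full-time ✓ (not excluded); service 279 days < 1 year (≈365 days) ✗ → not eligible.

Remote Work Stipend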